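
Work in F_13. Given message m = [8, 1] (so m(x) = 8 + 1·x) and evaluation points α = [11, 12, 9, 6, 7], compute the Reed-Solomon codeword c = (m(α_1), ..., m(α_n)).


c = [6, 7, 4, 1, 2]

Message polynomial: m(x) = 8 + 1·x (mod 13).
For each evaluation point α_i, compute m(α_i) mod 13:
  α_1 = 11: Horner steps 1 → 6, so m(11) = 6.
  α_2 = 12: Horner steps 1 → 7, so m(12) = 7.
  α_3 = 9: Horner steps 1 → 4, so m(9) = 4.
  α_4 = 6: Horner steps 1 → 1, so m(6) = 1.
  α_5 = 7: Horner steps 1 → 2, so m(7) = 2.
Codeword c = [6, 7, 4, 1, 2] ∈ F_13^5.


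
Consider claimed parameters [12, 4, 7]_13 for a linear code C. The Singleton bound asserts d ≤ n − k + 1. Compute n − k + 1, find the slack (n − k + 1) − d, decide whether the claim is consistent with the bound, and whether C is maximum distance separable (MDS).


Singleton RHS = n − k + 1 = 9, slack = 2, bound satisfied, not MDS.

Singleton bound: d ≤ n − k + 1.
Here n = 12, k = 4, so n − k + 1 = 9.
Given d = 7, check d ≤ 9: YES.
Slack = (n − k + 1) − d = 2.
The code is NOT MDS (slack = 2 > 0).
Description: the claimed parameters are [12, 4, 7]_13; such a code would be non-MDS.


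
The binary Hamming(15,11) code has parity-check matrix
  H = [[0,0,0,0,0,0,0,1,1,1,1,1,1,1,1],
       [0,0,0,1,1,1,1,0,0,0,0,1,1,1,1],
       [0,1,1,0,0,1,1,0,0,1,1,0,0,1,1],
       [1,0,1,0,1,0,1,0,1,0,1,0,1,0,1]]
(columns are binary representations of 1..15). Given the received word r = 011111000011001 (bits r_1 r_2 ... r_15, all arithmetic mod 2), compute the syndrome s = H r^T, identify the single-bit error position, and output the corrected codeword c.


s = (1, 1, 1, 0)^T, error position = 14, corrected codeword c = 011111000011011

Compute s = H r^T mod 2 one row at a time:
  s_1 = 0 + 0 + 0 + 1 + 1 + 0 + 0 + 1 = 3 ≡ 1 (mod 2).
  s_2 = 1 + 1 + 1 + 0 + 1 + 0 + 0 + 1 = 5 ≡ 1 (mod 2).
  s_3 = 1 + 1 + 1 + 0 + 0 + 1 + 0 + 1 = 5 ≡ 1 (mod 2).
  s_4 = 0 + 1 + 1 + 0 + 0 + 1 + 0 + 1 = 4 ≡ 0 (mod 2).
s = (1, 1, 1, 0)^T — this equals column 14 of H (binary 1110), so error is at position 14.
Correct: flip bit 14 of r = 011111000011001 to get c = 011111000011011.


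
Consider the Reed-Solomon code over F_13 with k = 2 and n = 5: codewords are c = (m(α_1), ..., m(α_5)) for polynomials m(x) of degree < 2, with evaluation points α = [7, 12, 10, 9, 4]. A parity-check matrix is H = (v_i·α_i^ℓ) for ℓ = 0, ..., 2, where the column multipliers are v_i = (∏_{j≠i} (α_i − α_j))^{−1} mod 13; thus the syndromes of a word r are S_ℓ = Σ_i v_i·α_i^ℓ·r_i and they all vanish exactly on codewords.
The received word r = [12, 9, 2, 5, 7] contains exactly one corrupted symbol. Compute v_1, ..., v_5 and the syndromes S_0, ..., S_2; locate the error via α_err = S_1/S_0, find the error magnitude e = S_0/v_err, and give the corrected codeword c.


S = (1, 7, 10), error at position 1, error magnitude e = 1, c = [11, 9, 2, 5, 7].

Step 1: column multipliers v_i = (∏_{j≠i}(α_i − α_j))^{−1} mod 13.
  i = 1 (α = 7): (7−12)(7−10)(7−9)(7−4) = (−5)·(−3)·(−2)·3 = −90 ≡ 1, so v_1 = 1^{−1} = 1 (mod 13).
  i = 2 (α = 12): (12−7)(12−10)(12−9)(12−4) = 5·2·3·8 = 240 ≡ 6, so v_2 = 6^{−1} = 11 (mod 13).
  i = 3 (α = 10): (10−7)(10−12)(10−9)(10−4) = 3·(−2)·1·6 = −36 ≡ 3, so v_3 = 3^{−1} = 9 (mod 13).
  i = 4 (α = 9): (9−7)(9−12)(9−10)(9−4) = 2·(−3)·(−1)·5 = 30 ≡ 4, so v_4 = 4^{−1} = 10 (mod 13).
  i = 5 (α = 4): (4−7)(4−12)(4−10)(4−9) = (−3)·(−8)·(−6)·(−5) = 720 ≡ 5, so v_5 = 5^{−1} = 8 (mod 13).
  v = [1, 11, 9, 10, 8].
Step 2: syndromes of r = [12, 9, 2, 5, 7] (all sums mod 13).
  S_0 = Σ v_i r_i = 1·12 + 11·9 + 9·2 + 10·5 + 8·7 = 235 ≡ 1.
  S_1 = Σ v_i α_i r_i = 1·7·12 + 11·12·9 + 9·10·2 + 10·9·5 + 8·4·7 = 2126 ≡ 7.
  α_i^2 mod 13 = [10, 1, 9, 3, 3].
  S_2 = Σ v_i α_i^2 r_i = 1·10·12 + 11·1·9 + 9·9·2 + 10·3·5 + 8·3·7 = 699 ≡ 10.
  S = (1, 7, 10) ≠ 0, so r is not a codeword (an error is present).
Step 3: locate the error. For a single error e at position i, S_ℓ = v_i·e·α_i^ℓ, so α_err = S_1/S_0.
  S_0^{−1} = 1^{−1} = 1 (mod 13), so α_err = 7·1 = 7 ≡ 7 = α_1. Error position i = 1.
  Consistency check: S_2/S_1 = 10·2 = 20 ≡ 7 = α_err ✓ (single-error assumption holds).
Step 4: error magnitude e = S_0/v_1 = S_0·∏_{j≠1}(α_1 − α_j) = 1·1 = 1 ≡ 1 (mod 13).
Step 5: correct position 1: c_1 = r_1 − e = 12 − 1 ≡ 11 (mod 13). Hence c = [11, 9, 2, 5, 7].
  Check: interpolating c through the α_i gives m(x) = 6 + 10·x (degree < 2) with m(α_i) = c_i for every i, so c is indeed a codeword.


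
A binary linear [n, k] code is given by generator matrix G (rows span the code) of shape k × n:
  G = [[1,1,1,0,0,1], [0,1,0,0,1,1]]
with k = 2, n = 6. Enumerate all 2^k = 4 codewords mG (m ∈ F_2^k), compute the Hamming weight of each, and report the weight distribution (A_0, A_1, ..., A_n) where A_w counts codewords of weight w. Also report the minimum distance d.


Weight distribution: A_0 = 1, A_3 = 2, A_4 = 1. Minimum distance d = 3.

Enumerate all 2^2 = 4 messages m ∈ F_2^2.
For each, compute codeword c = mG in F_2^6, then tally its weight.
  m = 00 → c = 000000, weight = 0.
  m = 10 → c = 111001, weight = 4.
  m = 01 → c = 010011, weight = 3.
  m = 11 → c = 101010, weight = 3.
Tally weights:
  weight 0: 1 codewords.
  weight 3: 2 codewords.
  weight 4: 1 codewords.
Minimum distance d = smallest w > 0 with A_w > 0 = 3.
Sanity: Σ A_w = 4 = 2^2 = 4 ✓.


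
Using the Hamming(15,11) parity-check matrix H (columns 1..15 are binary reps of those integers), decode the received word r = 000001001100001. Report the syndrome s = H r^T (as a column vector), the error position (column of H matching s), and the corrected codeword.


s = (1, 0, 1, 0)^T, error position = 10, corrected codeword c = 000001001000001

Compute s = H r^T mod 2 one row at a time:
  s_1 = 0 + 1 + 1 + 0 + 0 + 0 + 0 + 1 = 3 ≡ 1 (mod 2).
  s_2 = 0 + 0 + 1 + 0 + 0 + 0 + 0 + 1 = 2 ≡ 0 (mod 2).
  s_3 = 0 + 0 + 1 + 0 + 1 + 0 + 0 + 1 = 3 ≡ 1 (mod 2).
  s_4 = 0 + 0 + 0 + 0 + 1 + 0 + 0 + 1 = 2 ≡ 0 (mod 2).
s = (1, 0, 1, 0)^T — this equals column 10 of H (binary 1010), so error is at position 10.
Correct: flip bit 10 of r = 000001001100001 to get c = 000001001000001.


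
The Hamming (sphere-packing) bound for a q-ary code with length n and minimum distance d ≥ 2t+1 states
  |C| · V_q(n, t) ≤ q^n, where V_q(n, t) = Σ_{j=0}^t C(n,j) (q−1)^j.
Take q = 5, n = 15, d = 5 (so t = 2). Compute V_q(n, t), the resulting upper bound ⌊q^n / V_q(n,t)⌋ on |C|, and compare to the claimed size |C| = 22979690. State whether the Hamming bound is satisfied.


V_q(n, t) = 1741, q^n = 30517578125, Hamming bound = 17528764, |C| = 22979690 > bound (violated).

Step 1: Compute V_q(n, t) = Σ_{j=0}^2 C(n, j) (q−1)^j.
  j = 0: C(15,0)·(4)^0 = 1·1 = 1.
  j = 1: C(15,1)·(4)^1 = 15·4 = 60.
  j = 2: C(15,2)·(4)^2 = 105·16 = 1680.
  V_q(n, t) = 1 + 60 + 1680 = 1741.
Step 2: q^n = 5^15 = 30517578125.
Step 3: Hamming bound ⌊q^n / V_q(n,t)⌋ = ⌊30517578125/1741⌋ = 17528764.
Step 4: Compare |C| = 22979690 to 17528764: violated.
The claimed |C| lies above the Hamming bound, so no 5-ary code of length 15 with d ≥ 5 can have 22979690 codewords.


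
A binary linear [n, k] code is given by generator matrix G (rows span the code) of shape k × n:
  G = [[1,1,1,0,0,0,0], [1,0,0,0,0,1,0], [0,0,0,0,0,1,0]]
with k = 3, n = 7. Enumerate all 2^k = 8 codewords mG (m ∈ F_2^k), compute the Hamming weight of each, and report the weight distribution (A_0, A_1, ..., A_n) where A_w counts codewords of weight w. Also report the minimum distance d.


Weight distribution: A_0 = 1, A_1 = 2, A_2 = 2, A_3 = 2, A_4 = 1. Minimum distance d = 1.

Enumerate all 2^3 = 8 messages m ∈ F_2^3.
For each, compute codeword c = mG in F_2^7, then tally its weight.
  m = 000 → c = 0000000, weight = 0.
  m = 100 → c = 1110000, weight = 3.
  m = 010 → c = 1000010, weight = 2.
  m = 110 → c = 0110010, weight = 3.
  m = 001 → c = 0000010, weight = 1.
  m = 101 → c = 1110010, weight = 4.
  m = 011 → c = 1000000, weight = 1.
  m = 111 → c = 0110000, weight = 2.
Tally weights:
  weight 0: 1 codewords.
  weight 1: 2 codewords.
  weight 2: 2 codewords.
  weight 3: 2 codewords.
  weight 4: 1 codewords.
Minimum distance d = smallest w > 0 with A_w > 0 = 1.
Sanity: Σ A_w = 8 = 2^3 = 8 ✓.


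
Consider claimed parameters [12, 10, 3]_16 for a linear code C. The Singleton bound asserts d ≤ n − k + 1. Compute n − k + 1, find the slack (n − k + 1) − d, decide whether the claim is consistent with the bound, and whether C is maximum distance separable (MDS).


Singleton RHS = n − k + 1 = 3, slack = 0, bound satisfied, MDS.

Singleton bound: d ≤ n − k + 1.
Here n = 12, k = 10, so n − k + 1 = 3.
Given d = 3, check d ≤ 3: YES.
Slack = (n − k + 1) − d = 0.
The code is MDS (slack = 0).
Description: the claimed parameters are [12, 10, 3]_16; such a code would be MDS (meets Singleton bound).


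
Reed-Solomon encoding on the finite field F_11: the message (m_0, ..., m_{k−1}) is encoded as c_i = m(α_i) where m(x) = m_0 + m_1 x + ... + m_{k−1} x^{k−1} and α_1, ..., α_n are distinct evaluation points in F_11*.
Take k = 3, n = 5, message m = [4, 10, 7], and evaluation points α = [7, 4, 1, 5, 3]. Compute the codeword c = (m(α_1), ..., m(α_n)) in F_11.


c = [10, 2, 10, 9, 9]

Message polynomial: m(x) = 4 + 10·x + 7·x^2 (mod 11).
For each evaluation point α_i, compute m(α_i) mod 11:
  α_1 = 7: Horner steps 7 → 4 → 10, so m(7) = 10.
  α_2 = 4: Horner steps 7 → 5 → 2, so m(4) = 2.
  α_3 = 1: Horner steps 7 → 6 → 10, so m(1) = 10.
  α_4 = 5: Horner steps 7 → 1 → 9, so m(5) = 9.
  α_5 = 3: Horner steps 7 → 9 → 9, so m(3) = 9.
Codeword c = [10, 2, 10, 9, 9] ∈ F_11^5.


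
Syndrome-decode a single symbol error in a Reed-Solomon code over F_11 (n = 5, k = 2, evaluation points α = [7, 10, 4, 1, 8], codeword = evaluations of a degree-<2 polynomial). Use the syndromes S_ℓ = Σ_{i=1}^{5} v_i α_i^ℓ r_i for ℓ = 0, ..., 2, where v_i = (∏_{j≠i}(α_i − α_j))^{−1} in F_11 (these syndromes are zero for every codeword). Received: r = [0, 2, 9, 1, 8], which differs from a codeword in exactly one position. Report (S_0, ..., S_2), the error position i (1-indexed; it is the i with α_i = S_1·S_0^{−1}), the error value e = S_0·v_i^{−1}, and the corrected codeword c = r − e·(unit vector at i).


S = (5, 5, 5), error at position 4, error magnitude e = 5, c = [0, 2, 9, 7, 8].

Step 1: column multipliers v_i = (∏_{j≠i}(α_i − α_j))^{−1} mod 11.
  i = 1 (α = 7): (7−10)(7−4)(7−1)(7−8) = (−3)·3·6·(−1) = 54 ≡ 10, so v_1 = 10^{−1} = 10 (mod 11).
  i = 2 (α = 10): (10−7)(10−4)(10−1)(10−8) = 3·6·9·2 = 324 ≡ 5, so v_2 = 5^{−1} = 9 (mod 11).
  i = 3 (α = 4): (4−7)(4−10)(4−1)(4−8) = (−3)·(−6)·3·(−4) = −216 ≡ 4, so v_3 = 4^{−1} = 3 (mod 11).
  i = 4 (α = 1): (1−7)(1−10)(1−4)(1−8) = (−6)·(−9)·(−3)·(−7) = 1134 ≡ 1, so v_4 = 1^{−1} = 1 (mod 11).
  i = 5 (α = 8): (8−7)(8−10)(8−4)(8−1) = 1·(−2)·4·7 = −56 ≡ 10, so v_5 = 10^{−1} = 10 (mod 11).
  v = [10, 9, 3, 1, 10].
Step 2: syndromes of r = [0, 2, 9, 1, 8] (all sums mod 11).
  S_0 = Σ v_i r_i = 10·0 + 9·2 + 3·9 + 1·1 + 10·8 = 126 ≡ 5.
  S_1 = Σ v_i α_i r_i = 10·7·0 + 9·10·2 + 3·4·9 + 1·1·1 + 10·8·8 = 929 ≡ 5.
  α_i^2 mod 11 = [5, 1, 5, 1, 9].
  S_2 = Σ v_i α_i^2 r_i = 10·5·0 + 9·1·2 + 3·5·9 + 1·1·1 + 10·9·8 = 874 ≡ 5.
  S = (5, 5, 5) ≠ 0, so r is not a codeword (an error is present).
Step 3: locate the error. For a single error e at position i, S_ℓ = v_i·e·α_i^ℓ, so α_err = S_1/S_0.
  S_0^{−1} = 5^{−1} = 9 (mod 11), so α_err = 5·9 = 45 ≡ 1 = α_4. Error position i = 4.
  Consistency check: S_2/S_1 = 5·9 = 45 ≡ 1 = α_err ✓ (single-error assumption holds).
Step 4: error magnitude e = S_0/v_4 = S_0·∏_{j≠4}(α_4 − α_j) = 5·1 = 5 ≡ 5 (mod 11).
Step 5: correct position 4: c_4 = r_4 − e = 1 − 5 ≡ 7 (mod 11). Hence c = [0, 2, 9, 7, 8].
  Check: interpolating c through the α_i gives m(x) = 10 + 8·x (degree < 2) with m(α_i) = c_i for every i, so c is indeed a codeword.


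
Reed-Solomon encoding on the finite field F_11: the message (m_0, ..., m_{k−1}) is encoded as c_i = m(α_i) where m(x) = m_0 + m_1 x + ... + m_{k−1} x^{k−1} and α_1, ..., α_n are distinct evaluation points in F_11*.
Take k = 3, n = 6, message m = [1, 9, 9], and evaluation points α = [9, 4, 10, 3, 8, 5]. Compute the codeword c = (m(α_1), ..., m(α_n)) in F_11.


c = [8, 5, 1, 10, 0, 7]

Message polynomial: m(x) = 1 + 9·x + 9·x^2 (mod 11).
For each evaluation point α_i, compute m(α_i) mod 11:
  α_1 = 9: Horner steps 9 → 2 → 8, so m(9) = 8.
  α_2 = 4: Horner steps 9 → 1 → 5, so m(4) = 5.
  α_3 = 10: Horner steps 9 → 0 → 1, so m(10) = 1.
  α_4 = 3: Horner steps 9 → 3 → 10, so m(3) = 10.
  α_5 = 8: Horner steps 9 → 4 → 0, so m(8) = 0.
  α_6 = 5: Horner steps 9 → 10 → 7, so m(5) = 7.
Codeword c = [8, 5, 1, 10, 0, 7] ∈ F_11^6.


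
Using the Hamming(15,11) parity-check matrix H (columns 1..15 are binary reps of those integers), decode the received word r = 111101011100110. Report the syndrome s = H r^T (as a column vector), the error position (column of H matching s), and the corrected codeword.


s = (1, 0, 1, 0)^T, error position = 10, corrected codeword c = 111101011000110

Compute s = H r^T mod 2 one row at a time:
  s_1 = 1 + 1 + 1 + 0 + 0 + 1 + 1 + 0 = 5 ≡ 1 (mod 2).
  s_2 = 1 + 0 + 1 + 0 + 0 + 1 + 1 + 0 = 4 ≡ 0 (mod 2).
  s_3 = 1 + 1 + 1 + 0 + 1 + 0 + 1 + 0 = 5 ≡ 1 (mod 2).
  s_4 = 1 + 1 + 0 + 0 + 1 + 0 + 1 + 0 = 4 ≡ 0 (mod 2).
s = (1, 0, 1, 0)^T — this equals column 10 of H (binary 1010), so error is at position 10.
Correct: flip bit 10 of r = 111101011100110 to get c = 111101011000110.


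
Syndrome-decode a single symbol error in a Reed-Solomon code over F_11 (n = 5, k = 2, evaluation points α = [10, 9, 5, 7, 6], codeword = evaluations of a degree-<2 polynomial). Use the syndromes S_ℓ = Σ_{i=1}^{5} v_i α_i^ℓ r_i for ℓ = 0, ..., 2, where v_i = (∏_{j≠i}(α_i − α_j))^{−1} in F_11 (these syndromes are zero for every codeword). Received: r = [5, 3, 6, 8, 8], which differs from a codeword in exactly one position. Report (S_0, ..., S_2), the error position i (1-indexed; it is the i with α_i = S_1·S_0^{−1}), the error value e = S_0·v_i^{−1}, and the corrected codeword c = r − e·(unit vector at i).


S = (9, 8, 1), error at position 4, error magnitude e = 9, c = [5, 3, 6, 10, 8].

Step 1: column multipliers v_i = (∏_{j≠i}(α_i − α_j))^{−1} mod 11.
  i = 1 (α = 10): (10−9)(10−5)(10−7)(10−6) = 1·5·3·4 = 60 ≡ 5, so v_1 = 5^{−1} = 9 (mod 11).
  i = 2 (α = 9): (9−10)(9−5)(9−7)(9−6) = (−1)·4·2·3 = −24 ≡ 9, so v_2 = 9^{−1} = 5 (mod 11).
  i = 3 (α = 5): (5−10)(5−9)(5−7)(5−6) = (−5)·(−4)·(−2)·(−1) = 40 ≡ 7, so v_3 = 7^{−1} = 8 (mod 11).
  i = 4 (α = 7): (7−10)(7−9)(7−5)(7−6) = (−3)·(−2)·2·1 = 12 ≡ 1, so v_4 = 1^{−1} = 1 (mod 11).
  i = 5 (α = 6): (6−10)(6−9)(6−5)(6−7) = (−4)·(−3)·1·(−1) = −12 ≡ 10, so v_5 = 10^{−1} = 10 (mod 11).
  v = [9, 5, 8, 1, 10].
Step 2: syndromes of r = [5, 3, 6, 8, 8] (all sums mod 11).
  S_0 = Σ v_i r_i = 9·5 + 5·3 + 8·6 + 1·8 + 10·8 = 196 ≡ 9.
  S_1 = Σ v_i α_i r_i = 9·10·5 + 5·9·3 + 8·5·6 + 1·7·8 + 10·6·8 = 1361 ≡ 8.
  α_i^2 mod 11 = [1, 4, 3, 5, 3].
  S_2 = Σ v_i α_i^2 r_i = 9·1·5 + 5·4·3 + 8·3·6 + 1·5·8 + 10·3·8 = 529 ≡ 1.
  S = (9, 8, 1) ≠ 0, so r is not a codeword (an error is present).
Step 3: locate the error. For a single error e at position i, S_ℓ = v_i·e·α_i^ℓ, so α_err = S_1/S_0.
  S_0^{−1} = 9^{−1} = 5 (mod 11), so α_err = 8·5 = 40 ≡ 7 = α_4. Error position i = 4.
  Consistency check: S_2/S_1 = 1·7 = 7 ≡ 7 = α_err ✓ (single-error assumption holds).
Step 4: error magnitude e = S_0/v_4 = S_0·∏_{j≠4}(α_4 − α_j) = 9·1 = 9 ≡ 9 (mod 11).
Step 5: correct position 4: c_4 = r_4 − e = 8 − 9 ≡ 10 (mod 11). Hence c = [5, 3, 6, 10, 8].
  Check: interpolating c through the α_i gives m(x) = 7 + 2·x (degree < 2) with m(α_i) = c_i for every i, so c is indeed a codeword.


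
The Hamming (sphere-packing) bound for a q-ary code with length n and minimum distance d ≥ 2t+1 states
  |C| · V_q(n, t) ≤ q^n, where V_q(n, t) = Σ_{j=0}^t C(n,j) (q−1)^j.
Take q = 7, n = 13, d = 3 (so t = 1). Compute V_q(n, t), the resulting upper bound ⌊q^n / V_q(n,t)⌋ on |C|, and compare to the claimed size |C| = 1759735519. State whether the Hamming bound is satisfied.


V_q(n, t) = 79, q^n = 96889010407, Hamming bound = 1226443169, |C| = 1759735519 > bound (violated).

Step 1: Compute V_q(n, t) = Σ_{j=0}^1 C(n, j) (q−1)^j.
  j = 0: C(13,0)·(6)^0 = 1·1 = 1.
  j = 1: C(13,1)·(6)^1 = 13·6 = 78.
  V_q(n, t) = 1 + 78 = 79.
Step 2: q^n = 7^13 = 96889010407.
Step 3: Hamming bound ⌊q^n / V_q(n,t)⌋ = ⌊96889010407/79⌋ = 1226443169.
Step 4: Compare |C| = 1759735519 to 1226443169: violated.
The claimed |C| lies above the Hamming bound, so no 7-ary code of length 13 with d ≥ 3 can have 1759735519 codewords.


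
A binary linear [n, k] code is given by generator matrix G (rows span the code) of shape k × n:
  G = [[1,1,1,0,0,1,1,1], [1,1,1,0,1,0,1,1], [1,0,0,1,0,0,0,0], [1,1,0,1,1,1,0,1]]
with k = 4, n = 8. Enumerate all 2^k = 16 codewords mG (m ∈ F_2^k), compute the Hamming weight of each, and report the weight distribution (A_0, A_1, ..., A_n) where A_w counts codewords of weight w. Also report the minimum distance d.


Weight distribution: A_0 = 1, A_2 = 3, A_4 = 7, A_6 = 5. Minimum distance d = 2.

Enumerate all 2^4 = 16 messages m ∈ F_2^4.
For each, compute codeword c = mG in F_2^8, then tally its weight.
  m = 0000 → c = 00000000, weight = 0.
  m = 1000 → c = 11100111, weight = 6.
  m = 0100 → c = 11101011, weight = 6.
  m = 1100 → c = 00001100, weight = 2.
  m = 0010 → c = 10010000, weight = 2.
  m = 1010 → c = 01110111, weight = 6.
  m = 0110 → c = 01111011, weight = 6.
  m = 1110 → c = 10011100, weight = 4.
  m = 0001 → c = 11011101, weight = 6.
  m = 1001 → c = 00111010, weight = 4.
  m = 0101 → c = 00110110, weight = 4.
  m = 1101 → c = 11010001, weight = 4.
  m = 0011 → c = 01001101, weight = 4.
  m = 1011 → c = 10101010, weight = 4.
  m = 0111 → c = 10100110, weight = 4.
  m = 1111 → c = 01000001, weight = 2.
Tally weights:
  weight 0: 1 codewords.
  weight 2: 3 codewords.
  weight 4: 7 codewords.
  weight 6: 5 codewords.
Minimum distance d = smallest w > 0 with A_w > 0 = 2.
Sanity: Σ A_w = 16 = 2^4 = 16 ✓.


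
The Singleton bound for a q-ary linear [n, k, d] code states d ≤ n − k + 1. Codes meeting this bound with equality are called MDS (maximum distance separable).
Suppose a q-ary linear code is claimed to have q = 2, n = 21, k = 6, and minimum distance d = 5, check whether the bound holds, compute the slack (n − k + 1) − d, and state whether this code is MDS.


Singleton RHS = n − k + 1 = 16, slack = 11, bound satisfied, not MDS.

Singleton bound: d ≤ n − k + 1.
Here n = 21, k = 6, so n − k + 1 = 16.
Given d = 5, check d ≤ 16: YES.
Slack = (n − k + 1) − d = 11.
The code is NOT MDS (slack = 11 > 0).
Description: the claimed parameters are [21, 6, 5]_2; such a code would be non-MDS.


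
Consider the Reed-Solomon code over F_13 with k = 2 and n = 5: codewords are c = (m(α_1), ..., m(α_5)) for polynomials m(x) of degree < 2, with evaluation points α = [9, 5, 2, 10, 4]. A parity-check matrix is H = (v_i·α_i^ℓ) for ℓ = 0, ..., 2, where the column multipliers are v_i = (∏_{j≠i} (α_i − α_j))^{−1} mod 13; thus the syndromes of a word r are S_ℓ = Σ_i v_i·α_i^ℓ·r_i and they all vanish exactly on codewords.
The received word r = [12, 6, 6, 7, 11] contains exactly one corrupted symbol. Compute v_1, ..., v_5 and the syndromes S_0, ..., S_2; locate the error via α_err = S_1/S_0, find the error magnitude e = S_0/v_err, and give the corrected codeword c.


S = (1, 2, 4), error at position 3, error magnitude e = 11, c = [12, 6, 8, 7, 11].

Step 1: column multipliers v_i = (∏_{j≠i}(α_i − α_j))^{−1} mod 13.
  i = 1 (α = 9): (9−5)(9−2)(9−10)(9−4) = 4·7·(−1)·5 = −140 ≡ 3, so v_1 = 3^{−1} = 9 (mod 13).
  i = 2 (α = 5): (5−9)(5−2)(5−10)(5−4) = (−4)·3·(−5)·1 = 60 ≡ 8, so v_2 = 8^{−1} = 5 (mod 13).
  i = 3 (α = 2): (2−9)(2−5)(2−10)(2−4) = (−7)·(−3)·(−8)·(−2) = 336 ≡ 11, so v_3 = 11^{−1} = 6 (mod 13).
  i = 4 (α = 10): (10−9)(10−5)(10−2)(10−4) = 1·5·8·6 = 240 ≡ 6, so v_4 = 6^{−1} = 11 (mod 13).
  i = 5 (α = 4): (4−9)(4−5)(4−2)(4−10) = (−5)·(−1)·2·(−6) = −60 ≡ 5, so v_5 = 5^{−1} = 8 (mod 13).
  v = [9, 5, 6, 11, 8].
Step 2: syndromes of r = [12, 6, 6, 7, 11] (all sums mod 13).
  S_0 = Σ v_i r_i = 9·12 + 5·6 + 6·6 + 11·7 + 8·11 = 339 ≡ 1.
  S_1 = Σ v_i α_i r_i = 9·9·12 + 5·5·6 + 6·2·6 + 11·10·7 + 8·4·11 = 2316 ≡ 2.
  α_i^2 mod 13 = [3, 12, 4, 9, 3].
  S_2 = Σ v_i α_i^2 r_i = 9·3·12 + 5·12·6 + 6·4·6 + 11·9·7 + 8·3·11 = 1785 ≡ 4.
  S = (1, 2, 4) ≠ 0, so r is not a codeword (an error is present).
Step 3: locate the error. For a single error e at position i, S_ℓ = v_i·e·α_i^ℓ, so α_err = S_1/S_0.
  S_0^{−1} = 1^{−1} = 1 (mod 13), so α_err = 2·1 = 2 ≡ 2 = α_3. Error position i = 3.
  Consistency check: S_2/S_1 = 4·7 = 28 ≡ 2 = α_err ✓ (single-error assumption holds).
Step 4: error magnitude e = S_0/v_3 = S_0·∏_{j≠3}(α_3 − α_j) = 1·11 = 11 ≡ 11 (mod 13).
Step 5: correct position 3: c_3 = r_3 − e = 6 − 11 ≡ 8 (mod 13). Hence c = [12, 6, 8, 7, 11].
  Check: interpolating c through the α_i gives m(x) = 5 + 8·x (degree < 2) with m(α_i) = c_i for every i, so c is indeed a codeword.


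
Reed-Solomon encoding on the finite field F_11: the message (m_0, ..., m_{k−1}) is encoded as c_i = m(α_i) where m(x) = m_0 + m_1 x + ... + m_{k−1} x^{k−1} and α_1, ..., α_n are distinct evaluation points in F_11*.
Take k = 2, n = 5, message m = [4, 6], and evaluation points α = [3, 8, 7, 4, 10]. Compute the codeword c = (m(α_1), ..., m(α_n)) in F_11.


c = [0, 8, 2, 6, 9]

Message polynomial: m(x) = 4 + 6·x (mod 11).
For each evaluation point α_i, compute m(α_i) mod 11:
  α_1 = 3: Horner steps 6 → 0, so m(3) = 0.
  α_2 = 8: Horner steps 6 → 8, so m(8) = 8.
  α_3 = 7: Horner steps 6 → 2, so m(7) = 2.
  α_4 = 4: Horner steps 6 → 6, so m(4) = 6.
  α_5 = 10: Horner steps 6 → 9, so m(10) = 9.
Codeword c = [0, 8, 2, 6, 9] ∈ F_11^5.


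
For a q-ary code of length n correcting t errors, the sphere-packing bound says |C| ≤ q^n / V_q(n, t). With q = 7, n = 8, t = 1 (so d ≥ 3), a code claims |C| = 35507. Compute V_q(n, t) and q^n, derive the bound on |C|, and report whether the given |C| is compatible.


V_q(n, t) = 49, q^n = 5764801, Hamming bound = 117649, |C| = 35507 ≤ bound (satisfied).

Step 1: Compute V_q(n, t) = Σ_{j=0}^1 C(n, j) (q−1)^j.
  j = 0: C(8,0)·(6)^0 = 1·1 = 1.
  j = 1: C(8,1)·(6)^1 = 8·6 = 48.
  V_q(n, t) = 1 + 48 = 49.
Step 2: q^n = 7^8 = 5764801.
Step 3: Hamming bound ⌊q^n / V_q(n,t)⌋ = ⌊5764801/49⌋ = 117649.
Step 4: Compare |C| = 35507 to 117649: satisfied.
The claimed |C| lies below the Hamming bound.


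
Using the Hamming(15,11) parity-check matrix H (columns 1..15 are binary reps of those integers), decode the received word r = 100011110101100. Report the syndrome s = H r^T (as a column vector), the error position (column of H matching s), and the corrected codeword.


s = (0, 1, 1, 0)^T, error position = 6, corrected codeword c = 100010110101100

Compute s = H r^T mod 2 one row at a time:
  s_1 = 1 + 0 + 1 + 0 + 1 + 1 + 0 + 0 = 4 ≡ 0 (mod 2).
  s_2 = 0 + 1 + 1 + 1 + 1 + 1 + 0 + 0 = 5 ≡ 1 (mod 2).
  s_3 = 0 + 0 + 1 + 1 + 1 + 0 + 0 + 0 = 3 ≡ 1 (mod 2).
  s_4 = 1 + 0 + 1 + 1 + 0 + 0 + 1 + 0 = 4 ≡ 0 (mod 2).
s = (0, 1, 1, 0)^T — this equals column 6 of H (binary 0110), so error is at position 6.
Correct: flip bit 6 of r = 100011110101100 to get c = 100010110101100.


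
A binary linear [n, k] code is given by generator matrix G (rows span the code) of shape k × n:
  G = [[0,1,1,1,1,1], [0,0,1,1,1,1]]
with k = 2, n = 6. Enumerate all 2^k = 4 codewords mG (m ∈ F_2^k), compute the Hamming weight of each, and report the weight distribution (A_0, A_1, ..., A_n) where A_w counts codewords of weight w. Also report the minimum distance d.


Weight distribution: A_0 = 1, A_1 = 1, A_4 = 1, A_5 = 1. Minimum distance d = 1.

Enumerate all 2^2 = 4 messages m ∈ F_2^2.
For each, compute codeword c = mG in F_2^6, then tally its weight.
  m = 00 → c = 000000, weight = 0.
  m = 10 → c = 011111, weight = 5.
  m = 01 → c = 001111, weight = 4.
  m = 11 → c = 010000, weight = 1.
Tally weights:
  weight 0: 1 codewords.
  weight 1: 1 codewords.
  weight 4: 1 codewords.
  weight 5: 1 codewords.
Minimum distance d = smallest w > 0 with A_w > 0 = 1.
Sanity: Σ A_w = 4 = 2^2 = 4 ✓.


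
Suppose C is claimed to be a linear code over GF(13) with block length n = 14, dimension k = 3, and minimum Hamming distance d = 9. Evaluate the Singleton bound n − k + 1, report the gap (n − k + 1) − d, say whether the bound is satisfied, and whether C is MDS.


Singleton RHS = n − k + 1 = 12, slack = 3, bound satisfied, not MDS.

Singleton bound: d ≤ n − k + 1.
Here n = 14, k = 3, so n − k + 1 = 12.
Given d = 9, check d ≤ 12: YES.
Slack = (n − k + 1) − d = 3.
The code is NOT MDS (slack = 3 > 0).
Description: the claimed parameters are [14, 3, 9]_13; such a code would be non-MDS.


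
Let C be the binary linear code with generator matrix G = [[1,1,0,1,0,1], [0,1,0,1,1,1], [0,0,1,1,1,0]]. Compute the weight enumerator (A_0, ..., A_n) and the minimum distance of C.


Weight distribution: A_0 = 1, A_2 = 1, A_3 = 3, A_4 = 2, A_5 = 1. Minimum distance d = 2.

Enumerate all 2^3 = 8 messages m ∈ F_2^3.
For each, compute codeword c = mG in F_2^6, then tally its weight.
  m = 000 → c = 000000, weight = 0.
  m = 100 → c = 110101, weight = 4.
  m = 010 → c = 010111, weight = 4.
  m = 110 → c = 100010, weight = 2.
  m = 001 → c = 001110, weight = 3.
  m = 101 → c = 111011, weight = 5.
  m = 011 → c = 011001, weight = 3.
  m = 111 → c = 101100, weight = 3.
Tally weights:
  weight 0: 1 codewords.
  weight 2: 1 codewords.
  weight 3: 3 codewords.
  weight 4: 2 codewords.
  weight 5: 1 codewords.
Minimum distance d = smallest w > 0 with A_w > 0 = 2.
Sanity: Σ A_w = 8 = 2^3 = 8 ✓.


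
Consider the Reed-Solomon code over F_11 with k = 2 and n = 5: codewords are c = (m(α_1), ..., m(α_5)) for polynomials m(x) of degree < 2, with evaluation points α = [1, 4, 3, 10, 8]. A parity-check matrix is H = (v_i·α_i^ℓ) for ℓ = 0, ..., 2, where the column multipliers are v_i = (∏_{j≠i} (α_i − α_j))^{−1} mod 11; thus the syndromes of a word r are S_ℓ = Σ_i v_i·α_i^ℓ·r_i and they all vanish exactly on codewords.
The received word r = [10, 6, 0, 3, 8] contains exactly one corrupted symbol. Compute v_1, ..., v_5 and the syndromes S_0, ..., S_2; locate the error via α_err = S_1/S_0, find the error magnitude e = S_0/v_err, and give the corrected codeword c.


S = (2, 9, 2), error at position 4, error magnitude e = 5, c = [10, 6, 0, 9, 8].

Step 1: column multipliers v_i = (∏_{j≠i}(α_i − α_j))^{−1} mod 11.
  i = 1 (α = 1): (1−4)(1−3)(1−10)(1−8) = (−3)·(−2)·(−9)·(−7) = 378 ≡ 4, so v_1 = 4^{−1} = 3 (mod 11).
  i = 2 (α = 4): (4−1)(4−3)(4−10)(4−8) = 3·1·(−6)·(−4) = 72 ≡ 6, so v_2 = 6^{−1} = 2 (mod 11).
  i = 3 (α = 3): (3−1)(3−4)(3−10)(3−8) = 2·(−1)·(−7)·(−5) = −70 ≡ 7, so v_3 = 7^{−1} = 8 (mod 11).
  i = 4 (α = 10): (10−1)(10−4)(10−3)(10−8) = 9·6·7·2 = 756 ≡ 8, so v_4 = 8^{−1} = 7 (mod 11).
  i = 5 (α = 8): (8−1)(8−4)(8−3)(8−10) = 7·4·5·(−2) = −280 ≡ 6, so v_5 = 6^{−1} = 2 (mod 11).
  v = [3, 2, 8, 7, 2].
Step 2: syndromes of r = [10, 6, 0, 3, 8] (all sums mod 11).
  S_0 = Σ v_i r_i = 3·10 + 2·6 + 8·0 + 7·3 + 2·8 = 79 ≡ 2.
  S_1 = Σ v_i α_i r_i = 3·1·10 + 2·4·6 + 8·3·0 + 7·10·3 + 2·8·8 = 416 ≡ 9.
  α_i^2 mod 11 = [1, 5, 9, 1, 9].
  S_2 = Σ v_i α_i^2 r_i = 3·1·10 + 2·5·6 + 8·9·0 + 7·1·3 + 2·9·8 = 255 ≡ 2.
  S = (2, 9, 2) ≠ 0, so r is not a codeword (an error is present).
Step 3: locate the error. For a single error e at position i, S_ℓ = v_i·e·α_i^ℓ, so α_err = S_1/S_0.
  S_0^{−1} = 2^{−1} = 6 (mod 11), so α_err = 9·6 = 54 ≡ 10 = α_4. Error position i = 4.
  Consistency check: S_2/S_1 = 2·5 = 10 ≡ 10 = α_err ✓ (single-error assumption holds).
Step 4: error magnitude e = S_0/v_4 = S_0·∏_{j≠4}(α_4 − α_j) = 2·8 = 16 ≡ 5 (mod 11).
Step 5: correct position 4: c_4 = r_4 − e = 3 − 5 ≡ 9 (mod 11). Hence c = [10, 6, 0, 9, 8].
  Check: interpolating c through the α_i gives m(x) = 4 + 6·x (degree < 2) with m(α_i) = c_i for every i, so c is indeed a codeword.


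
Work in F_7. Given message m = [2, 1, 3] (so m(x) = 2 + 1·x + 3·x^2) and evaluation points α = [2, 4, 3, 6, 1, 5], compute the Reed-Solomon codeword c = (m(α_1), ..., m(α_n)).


c = [2, 5, 4, 4, 6, 5]

Message polynomial: m(x) = 2 + 1·x + 3·x^2 (mod 7).
For each evaluation point α_i, compute m(α_i) mod 7:
  α_1 = 2: Horner steps 3 → 0 → 2, so m(2) = 2.
  α_2 = 4: Horner steps 3 → 6 → 5, so m(4) = 5.
  α_3 = 3: Horner steps 3 → 3 → 4, so m(3) = 4.
  α_4 = 6: Horner steps 3 → 5 → 4, so m(6) = 4.
  α_5 = 1: Horner steps 3 → 4 → 6, so m(1) = 6.
  α_6 = 5: Horner steps 3 → 2 → 5, so m(5) = 5.
Codeword c = [2, 5, 4, 4, 6, 5] ∈ F_7^6.


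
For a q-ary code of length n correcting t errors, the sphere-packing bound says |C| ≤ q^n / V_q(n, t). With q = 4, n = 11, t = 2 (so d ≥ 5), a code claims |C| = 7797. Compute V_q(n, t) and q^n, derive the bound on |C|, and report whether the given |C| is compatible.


V_q(n, t) = 529, q^n = 4194304, Hamming bound = 7928, |C| = 7797 ≤ bound (satisfied).

Step 1: Compute V_q(n, t) = Σ_{j=0}^2 C(n, j) (q−1)^j.
  j = 0: C(11,0)·(3)^0 = 1·1 = 1.
  j = 1: C(11,1)·(3)^1 = 11·3 = 33.
  j = 2: C(11,2)·(3)^2 = 55·9 = 495.
  V_q(n, t) = 1 + 33 + 495 = 529.
Step 2: q^n = 4^11 = 4194304.
Step 3: Hamming bound ⌊q^n / V_q(n,t)⌋ = ⌊4194304/529⌋ = 7928.
Step 4: Compare |C| = 7797 to 7928: satisfied.
The claimed |C| lies below the Hamming bound.


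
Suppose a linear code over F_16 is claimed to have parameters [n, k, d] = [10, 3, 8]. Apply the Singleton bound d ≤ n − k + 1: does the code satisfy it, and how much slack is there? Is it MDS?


Singleton RHS = n − k + 1 = 8, slack = 0, bound satisfied, MDS.

Singleton bound: d ≤ n − k + 1.
Here n = 10, k = 3, so n − k + 1 = 8.
Given d = 8, check d ≤ 8: YES.
Slack = (n − k + 1) − d = 0.
The code is MDS (slack = 0).
Description: the claimed parameters are [10, 3, 8]_16; such a code would be MDS (meets Singleton bound).


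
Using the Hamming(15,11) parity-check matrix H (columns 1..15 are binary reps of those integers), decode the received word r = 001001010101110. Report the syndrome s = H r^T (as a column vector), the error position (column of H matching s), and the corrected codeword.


s = (1, 0, 0, 0)^T, error position = 8, corrected codeword c = 001001000101110

Compute s = H r^T mod 2 one row at a time:
  s_1 = 1 + 0 + 1 + 0 + 1 + 1 + 1 + 0 = 5 ≡ 1 (mod 2).
  s_2 = 0 + 0 + 1 + 0 + 1 + 1 + 1 + 0 = 4 ≡ 0 (mod 2).
  s_3 = 0 + 1 + 1 + 0 + 1 + 0 + 1 + 0 = 4 ≡ 0 (mod 2).
  s_4 = 0 + 1 + 0 + 0 + 0 + 0 + 1 + 0 = 2 ≡ 0 (mod 2).
s = (1, 0, 0, 0)^T — this equals column 8 of H (binary 1000), so error is at position 8.
Correct: flip bit 8 of r = 001001010101110 to get c = 001001000101110.


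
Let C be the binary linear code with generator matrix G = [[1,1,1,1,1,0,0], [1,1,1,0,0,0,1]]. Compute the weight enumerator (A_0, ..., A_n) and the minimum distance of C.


Weight distribution: A_0 = 1, A_3 = 1, A_4 = 1, A_5 = 1. Minimum distance d = 3.

Enumerate all 2^2 = 4 messages m ∈ F_2^2.
For each, compute codeword c = mG in F_2^7, then tally its weight.
  m = 00 → c = 0000000, weight = 0.
  m = 10 → c = 1111100, weight = 5.
  m = 01 → c = 1110001, weight = 4.
  m = 11 → c = 0001101, weight = 3.
Tally weights:
  weight 0: 1 codewords.
  weight 3: 1 codewords.
  weight 4: 1 codewords.
  weight 5: 1 codewords.
Minimum distance d = smallest w > 0 with A_w > 0 = 3.
Sanity: Σ A_w = 4 = 2^2 = 4 ✓.


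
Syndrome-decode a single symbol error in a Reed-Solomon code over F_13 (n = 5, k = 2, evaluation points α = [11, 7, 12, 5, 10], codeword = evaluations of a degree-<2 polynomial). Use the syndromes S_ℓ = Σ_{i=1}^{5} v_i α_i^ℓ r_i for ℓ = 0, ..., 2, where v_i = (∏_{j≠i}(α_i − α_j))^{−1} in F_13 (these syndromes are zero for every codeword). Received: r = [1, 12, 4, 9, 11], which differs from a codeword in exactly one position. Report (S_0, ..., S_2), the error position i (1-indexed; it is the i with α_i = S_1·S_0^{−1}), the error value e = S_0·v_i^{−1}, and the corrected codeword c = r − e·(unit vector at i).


S = (1, 7, 10), error at position 2, error magnitude e = 10, c = [1, 2, 4, 9, 11].

Step 1: column multipliers v_i = (∏_{j≠i}(α_i − α_j))^{−1} mod 13.
  i = 1 (α = 11): (11−7)(11−12)(11−5)(11−10) = 4·(−1)·6·1 = −24 ≡ 2, so v_1 = 2^{−1} = 7 (mod 13).
  i = 2 (α = 7): (7−11)(7−12)(7−5)(7−10) = (−4)·(−5)·2·(−3) = −120 ≡ 10, so v_2 = 10^{−1} = 4 (mod 13).
  i = 3 (α = 12): (12−11)(12−7)(12−5)(12−10) = 1·5·7·2 = 70 ≡ 5, so v_3 = 5^{−1} = 8 (mod 13).
  i = 4 (α = 5): (5−11)(5−7)(5−12)(5−10) = (−6)·(−2)·(−7)·(−5) = 420 ≡ 4, so v_4 = 4^{−1} = 10 (mod 13).
  i = 5 (α = 10): (10−11)(10−7)(10−12)(10−5) = (−1)·3·(−2)·5 = 30 ≡ 4, so v_5 = 4^{−1} = 10 (mod 13).
  v = [7, 4, 8, 10, 10].
Step 2: syndromes of r = [1, 12, 4, 9, 11] (all sums mod 13).
  S_0 = Σ v_i r_i = 7·1 + 4·12 + 8·4 + 10·9 + 10·11 = 287 ≡ 1.
  S_1 = Σ v_i α_i r_i = 7·11·1 + 4·7·12 + 8·12·4 + 10·5·9 + 10·10·11 = 2347 ≡ 7.
  α_i^2 mod 13 = [4, 10, 1, 12, 9].
  S_2 = Σ v_i α_i^2 r_i = 7·4·1 + 4·10·12 + 8·1·4 + 10·12·9 + 10·9·11 = 2610 ≡ 10.
  S = (1, 7, 10) ≠ 0, so r is not a codeword (an error is present).
Step 3: locate the error. For a single error e at position i, S_ℓ = v_i·e·α_i^ℓ, so α_err = S_1/S_0.
  S_0^{−1} = 1^{−1} = 1 (mod 13), so α_err = 7·1 = 7 ≡ 7 = α_2. Error position i = 2.
  Consistency check: S_2/S_1 = 10·2 = 20 ≡ 7 = α_err ✓ (single-error assumption holds).
Step 4: error magnitude e = S_0/v_2 = S_0·∏_{j≠2}(α_2 − α_j) = 1·10 = 10 ≡ 10 (mod 13).
Step 5: correct position 2: c_2 = r_2 − e = 12 − 10 ≡ 2 (mod 13). Hence c = [1, 2, 4, 9, 11].
  Check: interpolating c through the α_i gives m(x) = 7 + 3·x (degree < 2) with m(α_i) = c_i for every i, so c is indeed a codeword.


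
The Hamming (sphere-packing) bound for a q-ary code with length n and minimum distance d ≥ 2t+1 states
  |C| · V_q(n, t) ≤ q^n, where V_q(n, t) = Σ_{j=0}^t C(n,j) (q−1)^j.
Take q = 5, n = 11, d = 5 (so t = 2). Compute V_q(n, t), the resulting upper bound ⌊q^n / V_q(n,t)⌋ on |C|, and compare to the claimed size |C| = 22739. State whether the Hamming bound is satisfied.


V_q(n, t) = 925, q^n = 48828125, Hamming bound = 52787, |C| = 22739 ≤ bound (satisfied).

Step 1: Compute V_q(n, t) = Σ_{j=0}^2 C(n, j) (q−1)^j.
  j = 0: C(11,0)·(4)^0 = 1·1 = 1.
  j = 1: C(11,1)·(4)^1 = 11·4 = 44.
  j = 2: C(11,2)·(4)^2 = 55·16 = 880.
  V_q(n, t) = 1 + 44 + 880 = 925.
Step 2: q^n = 5^11 = 48828125.
Step 3: Hamming bound ⌊q^n / V_q(n,t)⌋ = ⌊48828125/925⌋ = 52787.
Step 4: Compare |C| = 22739 to 52787: satisfied.
The claimed |C| lies below the Hamming bound.


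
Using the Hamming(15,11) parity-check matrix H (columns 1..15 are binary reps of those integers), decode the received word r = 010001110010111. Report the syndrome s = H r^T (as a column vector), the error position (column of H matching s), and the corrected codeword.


s = (1, 1, 0, 0)^T, error position = 12, corrected codeword c = 010001110011111

Compute s = H r^T mod 2 one row at a time:
  s_1 = 1 + 0 + 0 + 1 + 0 + 1 + 1 + 1 = 5 ≡ 1 (mod 2).
  s_2 = 0 + 0 + 1 + 1 + 0 + 1 + 1 + 1 = 5 ≡ 1 (mod 2).
  s_3 = 1 + 0 + 1 + 1 + 0 + 1 + 1 + 1 = 6 ≡ 0 (mod 2).
  s_4 = 0 + 0 + 0 + 1 + 0 + 1 + 1 + 1 = 4 ≡ 0 (mod 2).
s = (1, 1, 0, 0)^T — this equals column 12 of H (binary 1100), so error is at position 12.
Correct: flip bit 12 of r = 010001110010111 to get c = 010001110011111.


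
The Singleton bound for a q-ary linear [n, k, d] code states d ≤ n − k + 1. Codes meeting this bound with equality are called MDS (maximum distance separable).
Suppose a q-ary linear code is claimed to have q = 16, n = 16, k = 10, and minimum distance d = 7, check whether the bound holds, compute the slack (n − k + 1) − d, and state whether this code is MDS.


Singleton RHS = n − k + 1 = 7, slack = 0, bound satisfied, MDS.

Singleton bound: d ≤ n − k + 1.
Here n = 16, k = 10, so n − k + 1 = 7.
Given d = 7, check d ≤ 7: YES.
Slack = (n − k + 1) − d = 0.
The code is MDS (slack = 0).
Description: the claimed parameters are [16, 10, 7]_16; such a code would be MDS (meets Singleton bound).


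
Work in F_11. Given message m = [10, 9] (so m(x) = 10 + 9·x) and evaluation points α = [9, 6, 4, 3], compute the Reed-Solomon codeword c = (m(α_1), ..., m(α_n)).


c = [3, 9, 2, 4]

Message polynomial: m(x) = 10 + 9·x (mod 11).
For each evaluation point α_i, compute m(α_i) mod 11:
  α_1 = 9: Horner steps 9 → 3, so m(9) = 3.
  α_2 = 6: Horner steps 9 → 9, so m(6) = 9.
  α_3 = 4: Horner steps 9 → 2, so m(4) = 2.
  α_4 = 3: Horner steps 9 → 4, so m(3) = 4.
Codeword c = [3, 9, 2, 4] ∈ F_11^4.


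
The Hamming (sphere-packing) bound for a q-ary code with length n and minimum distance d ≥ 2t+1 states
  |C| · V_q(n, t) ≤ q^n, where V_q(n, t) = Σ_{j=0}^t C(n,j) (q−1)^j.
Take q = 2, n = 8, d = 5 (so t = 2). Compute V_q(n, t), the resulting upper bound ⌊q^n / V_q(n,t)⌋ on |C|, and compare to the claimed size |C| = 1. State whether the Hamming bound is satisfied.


V_q(n, t) = 37, q^n = 256, Hamming bound = 6, |C| = 1 ≤ bound (satisfied).

Step 1: Compute V_q(n, t) = Σ_{j=0}^2 C(n, j) (q−1)^j.
  j = 0: C(8,0)·(1)^0 = 1·1 = 1.
  j = 1: C(8,1)·(1)^1 = 8·1 = 8.
  j = 2: C(8,2)·(1)^2 = 28·1 = 28.
  V_q(n, t) = 1 + 8 + 28 = 37.
Step 2: q^n = 2^8 = 256.
Step 3: Hamming bound ⌊q^n / V_q(n,t)⌋ = ⌊256/37⌋ = 6.
Step 4: Compare |C| = 1 to 6: satisfied.
The claimed |C| lies below the Hamming bound.


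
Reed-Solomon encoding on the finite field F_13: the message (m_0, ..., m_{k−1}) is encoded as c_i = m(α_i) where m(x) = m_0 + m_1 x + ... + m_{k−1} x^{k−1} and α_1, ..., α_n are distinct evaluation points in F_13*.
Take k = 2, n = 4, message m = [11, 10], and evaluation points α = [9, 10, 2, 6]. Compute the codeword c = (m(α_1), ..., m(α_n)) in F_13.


c = [10, 7, 5, 6]

Message polynomial: m(x) = 11 + 10·x (mod 13).
For each evaluation point α_i, compute m(α_i) mod 13:
  α_1 = 9: Horner steps 10 → 10, so m(9) = 10.
  α_2 = 10: Horner steps 10 → 7, so m(10) = 7.
  α_3 = 2: Horner steps 10 → 5, so m(2) = 5.
  α_4 = 6: Horner steps 10 → 6, so m(6) = 6.
Codeword c = [10, 7, 5, 6] ∈ F_13^4.


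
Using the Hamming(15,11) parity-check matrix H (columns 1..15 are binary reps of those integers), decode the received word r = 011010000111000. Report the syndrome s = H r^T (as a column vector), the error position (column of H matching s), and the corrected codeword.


s = (1, 0, 0, 1)^T, error position = 9, corrected codeword c = 011010001111000

Compute s = H r^T mod 2 one row at a time:
  s_1 = 0 + 0 + 1 + 1 + 1 + 0 + 0 + 0 = 3 ≡ 1 (mod 2).
  s_2 = 0 + 1 + 0 + 0 + 1 + 0 + 0 + 0 = 2 ≡ 0 (mod 2).
  s_3 = 1 + 1 + 0 + 0 + 1 + 1 + 0 + 0 = 4 ≡ 0 (mod 2).
  s_4 = 0 + 1 + 1 + 0 + 0 + 1 + 0 + 0 = 3 ≡ 1 (mod 2).
s = (1, 0, 0, 1)^T — this equals column 9 of H (binary 1001), so error is at position 9.
Correct: flip bit 9 of r = 011010000111000 to get c = 011010001111000.
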